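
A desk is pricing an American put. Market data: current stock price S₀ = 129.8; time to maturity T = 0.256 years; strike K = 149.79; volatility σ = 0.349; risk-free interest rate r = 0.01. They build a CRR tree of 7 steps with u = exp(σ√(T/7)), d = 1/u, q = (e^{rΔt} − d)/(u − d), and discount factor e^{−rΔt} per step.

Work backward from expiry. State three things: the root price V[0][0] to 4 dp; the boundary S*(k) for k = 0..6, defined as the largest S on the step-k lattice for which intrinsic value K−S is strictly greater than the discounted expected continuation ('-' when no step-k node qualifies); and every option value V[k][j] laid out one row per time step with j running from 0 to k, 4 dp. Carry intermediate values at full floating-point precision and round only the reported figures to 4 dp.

Δt=0.03657, u=1.06902, d=0.93544, q=0.48606, disc=e^(-rΔt)=0.99963
k=7 terminal: V=max(K-S,0) → 68.4365 56.8191 43.5426 28.3703 11.0313 0.0000 0.0000 0.0000
k=6: j=0 S=86.9685 intr=62.8215 cont=62.7668 V=62.8215[EX]; j=1 S=99.3877 intr=50.4023 cont=50.3475 V=50.4023[EX]; j=2 S=113.5805 intr=36.2095 cont=36.1547 V=36.2095[EX]; j=3 S=129.8000 intr=19.9900 cont=19.9352 V=19.9900[EX]; j=4 S=148.3357 intr=1.4543 cont=5.6674 V=5.6674[hold]; j=5 S=169.5183 intr=0.0000 cont=0.0000 V=0.0000[hold]; j=6 S=193.7259 intr=0.0000 cont=0.0000 V=0.0000[hold]  S*(6)=129.8000
k=5: j=0 S=92.9709 intr=56.8191 cont=56.7643 V=56.8191[EX]; j=1 S=106.2474 intr=43.5426 cont=43.4879 V=43.5426[EX]; j=2 S=121.4197 intr=28.3703 cont=28.3155 V=28.3703[EX]; j=3 S=138.7587 intr=11.0313 cont=13.0236 V=13.0236[hold]; j=4 S=158.5737 intr=0.0000 cont=2.9116 V=2.9116[hold]; j=5 S=181.2183 intr=0.0000 cont=0.0000 V=0.0000[hold]  S*(5)=121.4197
k=4: j=0 S=99.3877 intr=50.4023 cont=50.3475 V=50.4023[EX]; j=1 S=113.5805 intr=36.2095 cont=36.1547 V=36.2095[EX]; j=2 S=129.8000 intr=19.9900 cont=20.9032 V=20.9032[hold]; j=3 S=148.3357 intr=1.4543 cont=8.1056 V=8.1056[hold]; j=4 S=169.5183 intr=0.0000 cont=1.4959 V=1.4959[hold]  S*(4)=113.5805
k=3: j=0 S=106.2474 intr=43.5426 cont=43.4879 V=43.5426[EX]; j=1 S=121.4197 intr=28.3703 cont=28.7592 V=28.7592[hold]; j=2 S=138.7587 intr=11.0313 cont=14.6775 V=14.6775[hold]; j=3 S=158.5737 intr=0.0000 cont=4.8911 V=4.8911[hold]  S*(3)=106.2474
k=2: j=0 S=113.5805 intr=36.2095 cont=36.3437 V=36.3437[hold]; j=1 S=129.8000 intr=19.9900 cont=21.9067 V=21.9067[hold]; j=2 S=148.3357 intr=1.4543 cont=9.9171 V=9.9171[hold]  S*(2)=-
k=1: j=0 S=121.4197 intr=28.3703 cont=29.3157 V=29.3157[hold]; j=1 S=138.7587 intr=11.0313 cont=16.0731 V=16.0731[hold]  S*(1)=-
k=0: j=0 S=129.8000 intr=19.9900 cont=22.8707 V=22.8707[hold]  S*(0)=-

price = 22.8707
boundary = - - - 106.2474 113.5805 121.4197 129.8000
tree:
22.8707
29.3157 16.0731
36.3437 21.9067 9.9171
43.5426 28.7592 14.6775 4.8911
50.4023 36.2095 20.9032 8.1056 1.4959
56.8191 43.5426 28.3703 13.0236 2.9116 0.0000
62.8215 50.4023 36.2095 19.9900 5.6674 0.0000 0.0000
68.4365 56.8191 43.5426 28.3703 11.0313 0.0000 0.0000 0.0000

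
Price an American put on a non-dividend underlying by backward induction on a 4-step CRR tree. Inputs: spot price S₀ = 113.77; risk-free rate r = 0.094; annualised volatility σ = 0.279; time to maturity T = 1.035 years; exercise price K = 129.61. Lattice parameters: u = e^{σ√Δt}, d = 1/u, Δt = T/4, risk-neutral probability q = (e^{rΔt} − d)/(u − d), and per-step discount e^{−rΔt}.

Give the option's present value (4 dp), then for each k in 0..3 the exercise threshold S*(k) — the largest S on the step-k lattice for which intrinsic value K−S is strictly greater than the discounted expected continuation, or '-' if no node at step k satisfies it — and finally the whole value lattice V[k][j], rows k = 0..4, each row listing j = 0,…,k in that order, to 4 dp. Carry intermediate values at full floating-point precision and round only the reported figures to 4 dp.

price = 18.4858
boundary = - 98.7171 85.6559 98.7171
tree:
18.4858
30.8929 9.2027
43.9541 17.2694 3.0413
55.2872 30.8929 6.9408 0.0000
65.1208 43.9541 15.8400 0.0000 0.0000

Δt=0.25875, u=1.15248, d=0.86769, q=0.55103, disc=e^(-rΔt)=0.97597
k=4 terminal: V=max(K-S,0) → 65.1208 43.9541 15.8400 0.0000 0.0000
k=3: j=0 S=74.3228 intr=55.2872 cont=52.1728 V=55.2872[EX]; j=1 S=98.7171 intr=30.8929 cont=27.7784 V=30.8929[EX]; j=2 S=131.1182 intr=0.0000 cont=6.9408 V=6.9408[hold]; j=3 S=174.1539 intr=0.0000 cont=0.0000 V=0.0000[hold]  S*(3)=98.7171
k=2: j=0 S=85.6559 intr=43.9541 cont=40.8397 V=43.9541[EX]; j=1 S=113.7700 intr=15.8400 cont=17.2694 V=17.2694[hold]; j=2 S=151.1117 intr=0.0000 cont=3.0413 V=3.0413[hold]  S*(2)=85.6559
k=1: j=0 S=98.7171 intr=30.8929 cont=28.5471 V=30.8929[EX]; j=1 S=131.1182 intr=0.0000 cont=9.2027 V=9.2027[hold]  S*(1)=98.7171
k=0: j=0 S=113.7700 intr=15.8400 cont=18.4858 V=18.4858[hold]  S*(0)=-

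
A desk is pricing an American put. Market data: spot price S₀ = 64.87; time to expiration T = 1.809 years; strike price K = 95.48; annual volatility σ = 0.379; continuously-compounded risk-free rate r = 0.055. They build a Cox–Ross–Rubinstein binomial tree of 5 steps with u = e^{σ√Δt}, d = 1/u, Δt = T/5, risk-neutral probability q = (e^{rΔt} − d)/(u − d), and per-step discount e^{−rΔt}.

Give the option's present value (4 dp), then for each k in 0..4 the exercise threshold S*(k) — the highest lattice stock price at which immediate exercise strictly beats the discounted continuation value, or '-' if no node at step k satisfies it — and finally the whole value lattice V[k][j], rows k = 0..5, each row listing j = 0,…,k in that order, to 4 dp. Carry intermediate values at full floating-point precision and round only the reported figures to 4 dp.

params: Δt=0.36180 u=1.25604 d=0.79615 q=0.48696 e^(-rΔt)=0.98030
t_5 payoffs: 74.7300 62.7438 43.8338 14.0004 0.0000 0.0000
t_4: node(4,0) S=26.0629 payoff=69.4171 vs cont=67.5359 → 69.4171 [stop]  node(4,1) S=41.1182 payoff=54.3618 vs cont=52.4807 → 54.3618 [stop]  node(4,2) S=64.8700 payoff=30.6100 vs cont=28.7288 → 30.6100 [stop]  node(4,3) S=102.3421 payoff=0.0000 vs cont=7.0413 → 7.0413 [wait]  node(4,4) S=161.4598 payoff=0.0000 vs cont=0.0000 → 0.0000 [wait]  ⇒ S*(4)=64.8700
t_3: node(3,0) S=32.7362 payoff=62.7438 vs cont=60.8626 → 62.7438 [stop]  node(3,1) S=51.6462 payoff=43.8338 vs cont=41.9526 → 43.8338 [stop]  node(3,2) S=81.4796 payoff=14.0004 vs cont=18.7561 → 18.7561 [wait]  node(3,3) S=128.5462 payoff=0.0000 vs cont=3.5413 → 3.5413 [wait]  ⇒ S*(3)=51.6462
t_2: node(2,0) S=41.1182 payoff=54.3618 vs cont=52.4807 → 54.3618 [stop]  node(2,1) S=64.8700 payoff=30.6100 vs cont=30.9990 → 30.9990 [wait]  node(2,2) S=102.3421 payoff=0.0000 vs cont=11.1236 → 11.1236 [wait]  ⇒ S*(2)=41.1182
t_1: node(1,0) S=51.6462 payoff=43.8338 vs cont=42.1383 → 43.8338 [stop]  node(1,1) S=81.4796 payoff=14.0004 vs cont=20.9005 → 20.9005 [wait]  ⇒ S*(1)=51.6462
t_0: node(0,0) S=64.8700 payoff=30.6100 vs cont=32.0227 → 32.0227 [wait]  ⇒ S*(0)=-

price = 32.0227
boundary = - 51.6462 41.1182 51.6462 64.8700
tree:
32.0227
43.8338 20.9005
54.3618 30.9990 11.1236
62.7438 43.8338 18.7561 3.5413
69.4171 54.3618 30.6100 7.0413 0.0000
74.7300 62.7438 43.8338 14.0004 0.0000 0.0000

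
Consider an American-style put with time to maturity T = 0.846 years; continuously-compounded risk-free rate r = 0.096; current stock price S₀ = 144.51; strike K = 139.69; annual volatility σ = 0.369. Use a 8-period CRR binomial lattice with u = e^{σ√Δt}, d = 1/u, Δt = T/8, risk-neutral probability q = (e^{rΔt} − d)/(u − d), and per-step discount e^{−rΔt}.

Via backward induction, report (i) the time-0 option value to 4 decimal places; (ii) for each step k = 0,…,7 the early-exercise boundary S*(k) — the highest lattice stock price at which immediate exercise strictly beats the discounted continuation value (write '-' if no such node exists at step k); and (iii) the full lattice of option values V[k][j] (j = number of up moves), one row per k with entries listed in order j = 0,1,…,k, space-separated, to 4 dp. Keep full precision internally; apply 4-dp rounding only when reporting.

Δt=0.10575, u=1.12749, d=0.88692, q=0.51245, disc=e^(-rΔt)=0.98990
k=8 terminal: V=max(K-S,0) → 84.3564 69.3477 50.2682 26.0135 0.0000 0.0000 0.0000 0.0000 0.0000
k=7: j=0 S=62.3883 intr=77.3017 cont=75.8908 V=77.3017[EX]; j=1 S=79.3104 intr=60.3796 cont=58.9687 V=60.3796[EX]; j=2 S=100.8224 intr=38.8676 cont=37.4566 V=38.8676[EX]; j=3 S=128.1694 intr=11.5206 cont=12.5547 V=12.5547[hold]; j=4 S=162.9339 intr=0.0000 cont=0.0000 V=0.0000[hold]; j=5 S=207.1279 intr=0.0000 cont=0.0000 V=0.0000[hold]; j=6 S=263.3090 intr=0.0000 cont=0.0000 V=0.0000[hold]; j=7 S=334.7287 intr=0.0000 cont=0.0000 V=0.0000[hold]  S*(7)=100.8224
k=6: j=0 S=70.3423 intr=69.3477 cont=67.9368 V=69.3477[EX]; j=1 S=89.4218 intr=50.2682 cont=48.8572 V=50.2682[EX]; j=2 S=113.6765 intr=26.0135 cont=25.1271 V=26.0135[EX]; j=3 S=144.5100 intr=0.0000 cont=6.0592 V=6.0592[hold]; j=4 S=183.7067 intr=0.0000 cont=0.0000 V=0.0000[hold]; j=5 S=233.5351 intr=0.0000 cont=0.0000 V=0.0000[hold]; j=6 S=296.8789 intr=0.0000 cont=0.0000 V=0.0000[hold]  S*(6)=113.6765
k=5: j=0 S=79.3104 intr=60.3796 cont=58.9687 V=60.3796[EX]; j=1 S=100.8224 intr=38.8676 cont=37.4566 V=38.8676[EX]; j=2 S=128.1694 intr=11.5206 cont=15.6284 V=15.6284[hold]; j=3 S=162.9339 intr=0.0000 cont=2.9243 V=2.9243[hold]; j=4 S=207.1279 intr=0.0000 cont=0.0000 V=0.0000[hold]; j=5 S=263.3090 intr=0.0000 cont=0.0000 V=0.0000[hold]  S*(5)=100.8224
k=4: j=0 S=89.4218 intr=50.2682 cont=48.8572 V=50.2682[EX]; j=1 S=113.6765 intr=26.0135 cont=26.6863 V=26.6863[hold]; j=2 S=144.5100 intr=0.0000 cont=9.0261 V=9.0261[hold]; j=3 S=183.7067 intr=0.0000 cont=1.4113 V=1.4113[hold]; j=4 S=233.5351 intr=0.0000 cont=0.0000 V=0.0000[hold]  S*(4)=89.4218
k=3: j=0 S=100.8224 intr=38.8676 cont=37.7979 V=38.8676[EX]; j=1 S=128.1694 intr=11.5206 cont=17.4581 V=17.4581[hold]; j=2 S=162.9339 intr=0.0000 cont=5.0721 V=5.0721[hold]; j=3 S=207.1279 intr=0.0000 cont=0.6811 V=0.6811[hold]  S*(3)=100.8224
k=2: j=0 S=113.6765 intr=26.0135 cont=27.6145 V=27.6145[hold]; j=1 S=144.5100 intr=0.0000 cont=10.9987 V=10.9987[hold]; j=2 S=183.7067 intr=0.0000 cont=2.7935 V=2.7935[hold]  S*(2)=-
k=1: j=0 S=128.1694 intr=11.5206 cont=18.9068 V=18.9068[hold]; j=1 S=162.9339 intr=0.0000 cont=6.7253 V=6.7253[hold]  S*(1)=-
k=0: j=0 S=144.5100 intr=0.0000 cont=12.5364 V=12.5364[hold]  S*(0)=-

price = 12.5364
boundary = - - - 100.8224 89.4218 100.8224 113.6765 100.8224
tree:
12.5364
18.9068 6.7253
27.6145 10.9987 2.7935
38.8676 17.4581 5.0721 0.6811
50.2682 26.6863 9.0261 1.4113 0.0000
60.3796 38.8676 15.6284 2.9243 0.0000 0.0000
69.3477 50.2682 26.0135 6.0592 0.0000 0.0000 0.0000
77.3017 60.3796 38.8676 12.5547 0.0000 0.0000 0.0000 0.0000
84.3564 69.3477 50.2682 26.0135 0.0000 0.0000 0.0000 0.0000 0.0000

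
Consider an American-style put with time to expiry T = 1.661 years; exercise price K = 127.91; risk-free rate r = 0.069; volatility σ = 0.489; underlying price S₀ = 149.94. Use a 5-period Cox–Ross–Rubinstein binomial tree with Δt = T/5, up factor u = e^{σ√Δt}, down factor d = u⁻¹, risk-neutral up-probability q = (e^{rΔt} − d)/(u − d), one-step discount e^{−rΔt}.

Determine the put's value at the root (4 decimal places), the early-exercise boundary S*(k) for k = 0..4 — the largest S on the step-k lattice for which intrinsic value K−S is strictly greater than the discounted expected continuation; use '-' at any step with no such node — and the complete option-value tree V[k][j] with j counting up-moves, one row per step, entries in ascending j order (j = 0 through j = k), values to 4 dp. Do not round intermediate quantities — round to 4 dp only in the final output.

params: Δt=0.33220 u=1.32557 d=0.75439 q=0.47060 e^(-rΔt)=0.97734
t_5 payoffs: 91.2746 63.5364 14.7966 0.0000 0.0000 0.0000
t_4: node(4,0) S=48.5629 payoff=79.3471 vs cont=76.4485 → 79.3471 [stop]  node(4,1) S=85.3318 payoff=42.5782 vs cont=39.6796 → 42.5782 [stop]  node(4,2) S=149.9400 payoff=0.0000 vs cont=7.6558 → 7.6558 [wait]  node(4,3) S=263.4657 payoff=0.0000 vs cont=0.0000 → 0.0000 [wait]  node(4,4) S=462.9462 payoff=0.0000 vs cont=0.0000 → 0.0000 [wait]  ⇒ S*(4)=85.3318
t_3: node(3,0) S=64.3736 payoff=63.5364 vs cont=60.6378 → 63.5364 [stop]  node(3,1) S=113.1134 payoff=14.7966 vs cont=25.5514 → 25.5514 [wait]  node(3,2) S=198.7562 payoff=0.0000 vs cont=3.9612 → 3.9612 [wait]  node(3,3) S=349.2427 payoff=0.0000 vs cont=0.0000 → 0.0000 [wait]  ⇒ S*(3)=64.3736
t_2: node(2,0) S=85.3318 payoff=42.5782 vs cont=44.6261 → 44.6261 [wait]  node(2,1) S=149.9400 payoff=0.0000 vs cont=15.0424 → 15.0424 [wait]  node(2,2) S=263.4657 payoff=0.0000 vs cont=2.0495 → 2.0495 [wait]  ⇒ S*(2)=-
t_1: node(1,0) S=113.1134 payoff=14.7966 vs cont=30.0083 → 30.0083 [wait]  node(1,1) S=198.7562 payoff=0.0000 vs cont=8.7257 → 8.7257 [wait]  ⇒ S*(1)=-
t_0: node(0,0) S=149.9400 payoff=0.0000 vs cont=19.5398 → 19.5398 [wait]  ⇒ S*(0)=-

price = 19.5398
boundary = - - - 64.3736 85.3318
tree:
19.5398
30.0083 8.7257
44.6261 15.0424 2.0495
63.5364 25.5514 3.9612 0.0000
79.3471 42.5782 7.6558 0.0000 0.0000
91.2746 63.5364 14.7966 0.0000 0.0000 0.0000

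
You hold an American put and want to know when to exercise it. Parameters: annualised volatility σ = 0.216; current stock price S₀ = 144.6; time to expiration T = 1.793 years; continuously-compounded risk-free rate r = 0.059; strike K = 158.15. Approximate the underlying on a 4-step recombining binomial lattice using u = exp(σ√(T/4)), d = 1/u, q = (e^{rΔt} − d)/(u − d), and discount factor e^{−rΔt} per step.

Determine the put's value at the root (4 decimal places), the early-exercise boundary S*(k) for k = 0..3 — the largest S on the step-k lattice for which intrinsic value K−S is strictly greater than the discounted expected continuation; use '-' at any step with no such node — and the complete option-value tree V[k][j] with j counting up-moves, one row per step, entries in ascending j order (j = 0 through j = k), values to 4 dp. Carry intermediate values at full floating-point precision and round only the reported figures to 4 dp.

price = 19.0965
boundary = - 125.1304 108.2822 125.1304
tree:
19.0965
33.0196 8.9092
49.8678 17.4425 2.5308
64.4474 33.0196 5.8559 0.0000
77.0640 49.8678 13.5500 0.0000 0.0000

params: Δt=0.44825 u=1.15559 d=0.86536 q=0.55625 e^(-rΔt)=0.97390
t_4 payoffs: 77.0640 49.8678 13.5500 0.0000 0.0000
t_3: node(3,0) S=93.7026 payoff=64.4474 vs cont=60.3197 → 64.4474 [stop]  node(3,1) S=125.1304 payoff=33.0196 vs cont=28.8919 → 33.0196 [stop]  node(3,2) S=167.0990 payoff=0.0000 vs cont=5.8559 → 5.8559 [wait]  node(3,3) S=223.1439 payoff=0.0000 vs cont=0.0000 → 0.0000 [wait]  ⇒ S*(3)=125.1304
t_2: node(2,0) S=108.2822 payoff=49.8678 vs cont=45.7401 → 49.8678 [stop]  node(2,1) S=144.6000 payoff=13.5500 vs cont=17.4425 → 17.4425 [wait]  node(2,2) S=193.0987 payoff=0.0000 vs cont=2.5308 → 2.5308 [wait]  ⇒ S*(2)=108.2822
t_1: node(1,0) S=125.1304 payoff=33.0196 vs cont=31.0006 → 33.0196 [stop]  node(1,1) S=167.0990 payoff=0.0000 vs cont=8.9092 → 8.9092 [wait]  ⇒ S*(1)=125.1304
t_0: node(0,0) S=144.6000 payoff=13.5500 vs cont=19.0965 → 19.0965 [wait]  ⇒ S*(0)=-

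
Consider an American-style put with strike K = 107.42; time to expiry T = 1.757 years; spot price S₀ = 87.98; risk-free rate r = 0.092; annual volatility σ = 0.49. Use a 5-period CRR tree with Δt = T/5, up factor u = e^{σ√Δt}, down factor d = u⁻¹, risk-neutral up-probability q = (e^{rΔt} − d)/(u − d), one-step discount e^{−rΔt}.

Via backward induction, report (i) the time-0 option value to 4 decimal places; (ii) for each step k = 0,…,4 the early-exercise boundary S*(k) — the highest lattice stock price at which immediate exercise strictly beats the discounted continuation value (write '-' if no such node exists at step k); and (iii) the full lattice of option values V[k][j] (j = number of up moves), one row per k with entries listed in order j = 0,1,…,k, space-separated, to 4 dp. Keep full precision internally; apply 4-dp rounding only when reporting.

params: Δt=0.35140 u=1.33705 d=0.74791 q=0.48366 e^(-rΔt)=0.96819
t_5 payoffs: 86.8306 70.6123 41.6185 0.0000 0.0000 0.0000
t_4: node(4,0) S=27.5290 payoff=79.8910 vs cont=76.4737 → 79.8910 [stop]  node(4,1) S=49.2139 payoff=58.2061 vs cont=54.7889 → 58.2061 [stop]  node(4,2) S=87.9800 payoff=19.4400 vs cont=20.8057 → 20.8057 [wait]  node(4,3) S=157.2825 payoff=0.0000 vs cont=0.0000 → 0.0000 [wait]  node(4,4) S=281.1752 payoff=0.0000 vs cont=0.0000 → 0.0000 [wait]  ⇒ S*(4)=49.2139
t_3: node(3,0) S=36.8077 payoff=70.6123 vs cont=67.1950 → 70.6123 [stop]  node(3,1) S=65.8015 payoff=41.6185 vs cont=38.8408 → 41.6185 [stop]  node(3,2) S=117.6338 payoff=0.0000 vs cont=10.4010 → 10.4010 [wait]  node(3,3) S=210.2949 payoff=0.0000 vs cont=0.0000 → 0.0000 [wait]  ⇒ S*(3)=65.8015
t_2: node(2,0) S=49.2139 payoff=58.2061 vs cont=54.7889 → 58.2061 [stop]  node(2,1) S=87.9800 payoff=19.4400 vs cont=25.6762 → 25.6762 [wait]  node(2,2) S=157.2825 payoff=0.0000 vs cont=5.1996 → 5.1996 [wait]  ⇒ S*(2)=49.2139
t_1: node(1,0) S=65.8015 payoff=41.6185 vs cont=41.1215 → 41.6185 [stop]  node(1,1) S=117.6338 payoff=0.0000 vs cont=15.2707 → 15.2707 [wait]  ⇒ S*(1)=65.8015
t_0: node(0,0) S=87.9800 payoff=19.4400 vs cont=27.9565 → 27.9565 [wait]  ⇒ S*(0)=-

price = 27.9565
boundary = - 65.8015 49.2139 65.8015 49.2139
tree:
27.9565
41.6185 15.2707
58.2061 25.6762 5.1996
70.6123 41.6185 10.4010 0.0000
79.8910 58.2061 20.8057 0.0000 0.0000
86.8306 70.6123 41.6185 0.0000 0.0000 0.0000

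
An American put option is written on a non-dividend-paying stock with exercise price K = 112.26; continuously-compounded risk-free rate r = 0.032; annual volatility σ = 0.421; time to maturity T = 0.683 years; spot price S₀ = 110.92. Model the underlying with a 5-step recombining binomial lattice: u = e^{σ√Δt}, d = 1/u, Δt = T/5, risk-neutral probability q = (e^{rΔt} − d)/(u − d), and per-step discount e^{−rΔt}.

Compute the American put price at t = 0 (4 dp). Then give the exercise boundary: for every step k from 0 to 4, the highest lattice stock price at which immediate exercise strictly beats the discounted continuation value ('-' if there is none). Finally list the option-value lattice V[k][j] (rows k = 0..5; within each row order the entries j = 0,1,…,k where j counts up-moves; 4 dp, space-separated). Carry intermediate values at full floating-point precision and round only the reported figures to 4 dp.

params: Δt=0.13660 u=1.16836 d=0.85590 q=0.47520 e^(-rΔt)=0.99564
t_5 payoffs: 61.3116 42.7124 17.3233 0.0000 0.0000 0.0000
t_4: node(4,0) S=59.5259 payoff=52.7341 vs cont=52.2444 → 52.7341 [stop]  node(4,1) S=81.2565 payoff=31.0035 vs cont=30.5139 → 31.0035 [stop]  node(4,2) S=110.9200 payoff=1.3400 vs cont=9.0517 → 9.0517 [wait]  node(4,3) S=151.4125 payoff=0.0000 vs cont=0.0000 → 0.0000 [wait]  node(4,4) S=206.6871 payoff=0.0000 vs cont=0.0000 → 0.0000 [wait]  ⇒ S*(4)=81.2565
t_3: node(3,0) S=69.5476 payoff=42.7124 vs cont=42.2228 → 42.7124 [stop]  node(3,1) S=94.9367 payoff=17.3233 vs cont=20.4823 → 20.4823 [wait]  node(3,2) S=129.5943 payoff=0.0000 vs cont=4.7296 → 4.7296 [wait]  node(3,3) S=176.9039 payoff=0.0000 vs cont=0.0000 → 0.0000 [wait]  ⇒ S*(3)=69.5476
t_2: node(2,0) S=81.2565 payoff=31.0035 vs cont=32.0084 → 32.0084 [wait]  node(2,1) S=110.9200 payoff=1.3400 vs cont=12.9399 → 12.9399 [wait]  node(2,2) S=151.4125 payoff=0.0000 vs cont=2.4713 → 2.4713 [wait]  ⇒ S*(2)=-
t_1: node(1,0) S=94.9367 payoff=17.3233 vs cont=22.8470 → 22.8470 [wait]  node(1,1) S=129.5943 payoff=0.0000 vs cont=7.9305 → 7.9305 [wait]  ⇒ S*(1)=-
t_0: node(0,0) S=110.9200 payoff=1.3400 vs cont=15.6900 → 15.6900 [wait]  ⇒ S*(0)=-

price = 15.6900
boundary = - - - 69.5476 81.2565
tree:
15.6900
22.8470 7.9305
32.0084 12.9399 2.4713
42.7124 20.4823 4.7296 0.0000
52.7341 31.0035 9.0517 0.0000 0.0000
61.3116 42.7124 17.3233 0.0000 0.0000 0.0000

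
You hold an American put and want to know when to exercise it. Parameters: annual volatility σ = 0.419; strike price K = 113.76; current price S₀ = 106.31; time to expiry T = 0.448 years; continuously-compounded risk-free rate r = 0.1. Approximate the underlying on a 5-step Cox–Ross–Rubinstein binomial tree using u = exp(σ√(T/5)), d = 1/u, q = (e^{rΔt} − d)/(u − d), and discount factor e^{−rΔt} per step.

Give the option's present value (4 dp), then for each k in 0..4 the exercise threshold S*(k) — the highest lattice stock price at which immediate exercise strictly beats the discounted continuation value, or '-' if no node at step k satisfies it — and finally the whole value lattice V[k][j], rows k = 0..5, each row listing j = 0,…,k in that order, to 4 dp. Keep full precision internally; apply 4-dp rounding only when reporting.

price = 14.1193
boundary = - - 82.7247 72.9736 82.7247
tree:
14.1193
21.3934 7.2260
31.0353 12.3042 2.3667
40.7864 20.1478 4.8192 0.0000
49.3881 31.0353 9.8129 0.0000 0.0000
56.9758 40.7864 19.9812 0.0000 0.0000 0.0000

Δt=0.08960  u=1.13362  d=0.88213  q=0.50447  discount=0.99108
step 5 (expiry): payoffs max(K−S,0) = 56.9758 40.7864 19.9812 0.0000 0.0000 0.0000
step 4: (k=4,j=0): S=64.3719, (K−S)⁺=49.3881, hold=48.3733 ⇒ V=49.3881 exercise | (k=4,j=1): S=82.7247, (K−S)⁺=31.0353, hold=30.0205 ⇒ V=31.0353 exercise | (k=4,j=2): S=106.3100, (K−S)⁺=7.4500, hold=9.8129 ⇒ V=9.8129 continue | (k=4,j=3): S=136.6196, (K−S)⁺=0.0000, hold=0.0000 ⇒ V=0.0000 continue | (k=4,j=4): S=175.5705, (K−S)⁺=0.0000, hold=0.0000 ⇒ V=0.0000 continue  boundary S*=82.7247
step 3: (k=3,j=0): S=72.9736, (K−S)⁺=40.7864, hold=39.7716 ⇒ V=40.7864 exercise | (k=3,j=1): S=93.7788, (K−S)⁺=19.9812, hold=20.1478 ⇒ V=20.1478 continue | (k=3,j=2): S=120.5157, (K−S)⁺=0.0000, hold=4.8192 ⇒ V=4.8192 continue | (k=3,j=3): S=154.8753, (K−S)⁺=0.0000, hold=0.0000 ⇒ V=0.0000 continue  boundary S*=72.9736
step 2: (k=2,j=0): S=82.7247, (K−S)⁺=31.0353, hold=30.1039 ⇒ V=31.0353 exercise | (k=2,j=1): S=106.3100, (K−S)⁺=7.4500, hold=12.3042 ⇒ V=12.3042 continue | (k=2,j=2): S=136.6196, (K−S)⁺=0.0000, hold=2.3667 ⇒ V=2.3667 continue  boundary S*=82.7247
step 1: (k=1,j=0): S=93.7788, (K−S)⁺=19.9812, hold=21.3934 ⇒ V=21.3934 continue | (k=1,j=1): S=120.5157, (K−S)⁺=0.0000, hold=7.2260 ⇒ V=7.2260 continue  boundary S*=-
step 0: (k=0,j=0): S=106.3100, (K−S)⁺=7.4500, hold=14.1193 ⇒ V=14.1193 continue  boundary S*=-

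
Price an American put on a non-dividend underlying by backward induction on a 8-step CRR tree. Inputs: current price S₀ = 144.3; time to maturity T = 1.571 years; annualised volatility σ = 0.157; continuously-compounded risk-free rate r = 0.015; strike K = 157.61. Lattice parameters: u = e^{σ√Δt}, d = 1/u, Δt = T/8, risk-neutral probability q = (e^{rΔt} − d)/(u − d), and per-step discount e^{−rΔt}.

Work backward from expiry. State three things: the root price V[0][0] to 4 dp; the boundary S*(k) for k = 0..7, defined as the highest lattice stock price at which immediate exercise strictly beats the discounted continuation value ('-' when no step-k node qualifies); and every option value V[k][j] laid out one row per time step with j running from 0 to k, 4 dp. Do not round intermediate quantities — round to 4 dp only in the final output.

params: Δt=0.19637 u=1.07205 d=0.93279 q=0.50380 e^(-rΔt)=0.99706
t_8 payoffs: 74.9027 62.5551 48.3641 32.0545 13.3100 0.0000 0.0000 0.0000 0.0000
t_7: node(7,0) S=88.6664 payoff=68.9436 vs cont=68.4800 → 68.9436 [stop]  node(7,1) S=101.9037 payoff=55.7063 vs cont=55.2428 → 55.7063 [stop]  node(7,2) S=117.1171 payoff=40.4929 vs cont=40.0293 → 40.4929 [stop]  node(7,3) S=134.6018 payoff=23.0082 vs cont=22.5446 → 23.0082 [stop]  node(7,4) S=154.6969 payoff=2.9131 vs cont=6.5850 → 6.5850 [wait]  node(7,5) S=177.7920 payoff=0.0000 vs cont=0.0000 → 0.0000 [wait]  node(7,6) S=204.3351 payoff=0.0000 vs cont=0.0000 → 0.0000 [wait]  node(7,7) S=234.8408 payoff=0.0000 vs cont=0.0000 → 0.0000 [wait]  ⇒ S*(7)=134.6018
t_6: node(6,0) S=95.0549 payoff=62.5551 vs cont=62.0915 → 62.5551 [stop]  node(6,1) S=109.2459 payoff=48.3641 vs cont=47.9005 → 48.3641 [stop]  node(6,2) S=125.5555 payoff=32.0545 vs cont=31.5909 → 32.0545 [stop]  node(6,3) S=144.3000 payoff=13.3100 vs cont=14.6909 → 14.6909 [wait]  node(6,4) S=165.8429 payoff=0.0000 vs cont=3.2579 → 3.2579 [wait]  node(6,5) S=190.6021 payoff=0.0000 vs cont=0.0000 → 0.0000 [wait]  node(6,6) S=219.0575 payoff=0.0000 vs cont=0.0000 → 0.0000 [wait]  ⇒ S*(6)=125.5555
t_5: node(5,0) S=101.9037 payoff=55.7063 vs cont=55.2428 → 55.7063 [stop]  node(5,1) S=117.1171 payoff=40.4929 vs cont=40.0293 → 40.4929 [stop]  node(5,2) S=134.6018 payoff=23.0082 vs cont=23.2382 → 23.2382 [wait]  node(5,3) S=154.6969 payoff=2.9131 vs cont=8.9047 → 8.9047 [wait]  node(5,4) S=177.7920 payoff=0.0000 vs cont=1.6118 → 1.6118 [wait]  node(5,5) S=204.3351 payoff=0.0000 vs cont=0.0000 → 0.0000 [wait]  ⇒ S*(5)=117.1171
t_4: node(4,0) S=109.2459 payoff=48.3641 vs cont=47.9005 → 48.3641 [stop]  node(4,1) S=125.5555 payoff=32.0545 vs cont=31.7065 → 32.0545 [stop]  node(4,2) S=144.3000 payoff=13.3100 vs cont=15.9699 → 15.9699 [wait]  node(4,3) S=165.8429 payoff=0.0000 vs cont=5.2152 → 5.2152 [wait]  node(4,4) S=190.6021 payoff=0.0000 vs cont=0.7974 → 0.7974 [wait]  ⇒ S*(4)=125.5555
t_3: node(3,0) S=117.1171 payoff=40.4929 vs cont=40.0293 → 40.4929 [stop]  node(3,1) S=134.6018 payoff=23.0082 vs cont=23.8807 → 23.8807 [wait]  node(3,2) S=154.6969 payoff=2.9131 vs cont=10.5207 → 10.5207 [wait]  node(3,3) S=177.7920 payoff=0.0000 vs cont=2.9808 → 2.9808 [wait]  ⇒ S*(3)=117.1171
t_2: node(2,0) S=125.5555 payoff=32.0545 vs cont=32.0292 → 32.0545 [stop]  node(2,1) S=144.3000 payoff=13.3100 vs cont=17.0995 → 17.0995 [wait]  node(2,2) S=165.8429 payoff=0.0000 vs cont=6.7023 → 6.7023 [wait]  ⇒ S*(2)=125.5555
t_1: node(1,0) S=134.6018 payoff=23.0082 vs cont=24.4481 → 24.4481 [wait]  node(1,1) S=154.6969 payoff=2.9131 vs cont=11.8266 → 11.8266 [wait]  ⇒ S*(1)=-
t_0: node(0,0) S=144.3000 payoff=13.3100 vs cont=18.0362 → 18.0362 [wait]  ⇒ S*(0)=-

price = 18.0362
boundary = - - 125.5555 117.1171 125.5555 117.1171 125.5555 134.6018
tree:
18.0362
24.4481 11.8266
32.0545 17.0995 6.7023
40.4929 23.8807 10.5207 2.9808
48.3641 32.0545 15.9699 5.2152 0.7974
55.7063 40.4929 23.2382 8.9047 1.6118 0.0000
62.5551 48.3641 32.0545 14.6909 3.2579 0.0000 0.0000
68.9436 55.7063 40.4929 23.0082 6.5850 0.0000 0.0000 0.0000
74.9027 62.5551 48.3641 32.0545 13.3100 0.0000 0.0000 0.0000 0.0000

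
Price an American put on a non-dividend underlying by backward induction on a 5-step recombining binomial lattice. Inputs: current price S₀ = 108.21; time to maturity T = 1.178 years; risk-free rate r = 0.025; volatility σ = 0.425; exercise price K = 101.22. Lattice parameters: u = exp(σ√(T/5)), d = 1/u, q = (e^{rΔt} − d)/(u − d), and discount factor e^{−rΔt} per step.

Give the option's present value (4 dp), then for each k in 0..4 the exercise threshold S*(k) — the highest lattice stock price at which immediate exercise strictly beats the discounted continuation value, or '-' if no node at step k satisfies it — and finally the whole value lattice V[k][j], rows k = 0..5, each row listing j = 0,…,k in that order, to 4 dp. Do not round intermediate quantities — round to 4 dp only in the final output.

price = 15.3097
boundary = - - - 58.2769 71.6287
tree:
15.3097
22.3990 7.2771
31.6933 11.8976 2.0073
42.9431 19.0409 3.7588 0.0000
53.8060 29.5913 7.0387 0.0000 0.0000
62.6441 42.9431 13.1806 0.0000 0.0000 0.0000

Δt=0.23560, u=1.22911, d=0.81360, q=0.46283, disc=e^(-rΔt)=0.99413
k=5 terminal: V=max(K-S,0) → 62.6441 42.9431 13.1806 0.0000 0.0000 0.0000
k=4: j=0 S=47.4140 intr=53.8060 cont=53.2116 V=53.8060[EX]; j=1 S=71.6287 intr=29.5913 cont=28.9969 V=29.5913[EX]; j=2 S=108.2100 intr=0.0000 cont=7.0387 V=7.0387[hold]; j=3 S=163.4737 intr=0.0000 cont=0.0000 V=0.0000[hold]; j=4 S=246.9611 intr=0.0000 cont=0.0000 V=0.0000[hold]  S*(4)=71.6287
k=3: j=0 S=58.2769 intr=42.9431 cont=42.3487 V=42.9431[EX]; j=1 S=88.0394 intr=13.1806 cont=19.0409 V=19.0409[hold]; j=2 S=133.0018 intr=0.0000 cont=3.7588 V=3.7588[hold]; j=3 S=200.9270 intr=0.0000 cont=0.0000 V=0.0000[hold]  S*(3)=58.2769
k=2: j=0 S=71.6287 intr=29.5913 cont=31.6933 V=31.6933[hold]; j=1 S=108.2100 intr=0.0000 cont=11.8976 V=11.8976[hold]; j=2 S=163.4737 intr=0.0000 cont=2.0073 V=2.0073[hold]  S*(2)=-
k=1: j=0 S=88.0394 intr=13.1806 cont=22.3990 V=22.3990[hold]; j=1 S=133.0018 intr=0.0000 cont=7.2771 V=7.2771[hold]  S*(1)=-
k=0: j=0 S=108.2100 intr=0.0000 cont=15.3097 V=15.3097[hold]  S*(0)=-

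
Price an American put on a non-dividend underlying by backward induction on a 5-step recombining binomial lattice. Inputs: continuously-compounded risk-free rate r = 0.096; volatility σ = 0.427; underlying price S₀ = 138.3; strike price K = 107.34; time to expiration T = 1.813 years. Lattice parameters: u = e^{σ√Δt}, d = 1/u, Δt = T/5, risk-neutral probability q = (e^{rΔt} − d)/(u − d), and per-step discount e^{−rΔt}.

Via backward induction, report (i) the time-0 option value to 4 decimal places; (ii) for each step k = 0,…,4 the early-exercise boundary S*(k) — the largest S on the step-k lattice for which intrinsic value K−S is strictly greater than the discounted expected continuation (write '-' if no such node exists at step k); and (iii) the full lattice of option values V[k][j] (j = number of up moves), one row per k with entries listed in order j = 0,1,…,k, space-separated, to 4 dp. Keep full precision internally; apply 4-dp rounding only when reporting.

Δt=0.36260, u=1.29320, d=0.77327, q=0.50420, disc=e^(-rΔt)=0.96579
k=5 terminal: V=max(K-S,0) → 69.1028 43.3930 0.3964 0.0000 0.0000 0.0000
k=4: j=0 S=49.4485 intr=57.8915 cont=54.2193 V=57.8915[EX]; j=1 S=82.6966 intr=24.6434 cont=20.9712 V=24.6434[EX]; j=2 S=138.3000 intr=0.0000 cont=0.1898 V=0.1898[hold]; j=3 S=231.2900 intr=0.0000 cont=0.0000 V=0.0000[hold]; j=4 S=386.8044 intr=0.0000 cont=0.0000 V=0.0000[hold]  S*(4)=82.6966
k=3: j=0 S=63.9470 intr=43.3930 cont=39.7208 V=43.3930[EX]; j=1 S=106.9436 intr=0.3964 cont=11.8926 V=11.8926[hold]; j=2 S=178.8502 intr=0.0000 cont=0.0909 V=0.0909[hold]; j=3 S=299.1053 intr=0.0000 cont=0.0000 V=0.0000[hold]  S*(3)=63.9470
k=2: j=0 S=82.6966 intr=24.6434 cont=26.5694 V=26.5694[hold]; j=1 S=138.3000 intr=0.0000 cont=5.7389 V=5.7389[hold]; j=2 S=231.2900 intr=0.0000 cont=0.0435 V=0.0435[hold]  S*(2)=-
k=1: j=0 S=106.9436 intr=0.3964 cont=15.5170 V=15.5170[hold]; j=1 S=178.8502 intr=0.0000 cont=2.7692 V=2.7692[hold]  S*(1)=-
k=0: j=0 S=138.3000 intr=0.0000 cont=8.7786 V=8.7786[hold]  S*(0)=-

price = 8.7786
boundary = - - - 63.9470 82.6966
tree:
8.7786
15.5170 2.7692
26.5694 5.7389 0.0435
43.3930 11.8926 0.0909 0.0000
57.8915 24.6434 0.1898 0.0000 0.0000
69.1028 43.3930 0.3964 0.0000 0.0000 0.0000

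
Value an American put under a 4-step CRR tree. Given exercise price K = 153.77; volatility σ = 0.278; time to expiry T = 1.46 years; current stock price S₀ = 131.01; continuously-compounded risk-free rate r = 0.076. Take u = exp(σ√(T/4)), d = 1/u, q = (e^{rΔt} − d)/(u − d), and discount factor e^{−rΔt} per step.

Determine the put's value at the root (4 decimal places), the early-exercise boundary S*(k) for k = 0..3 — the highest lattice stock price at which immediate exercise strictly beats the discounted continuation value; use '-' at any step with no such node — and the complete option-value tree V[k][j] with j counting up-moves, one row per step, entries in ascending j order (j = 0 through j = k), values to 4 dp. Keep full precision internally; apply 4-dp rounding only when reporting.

price = 26.2022
boundary = - 110.7549 93.6313 110.7549
tree:
26.2022
43.0151 13.3249
60.1387 24.5306 4.5273
74.6148 43.0151 10.1509 0.0000
86.8528 60.1387 22.7600 0.0000 0.0000

Δt=0.36500  u=1.18288  d=0.84539  q=0.54146  discount=0.97264
step 4 (expiry): payoffs max(K−S,0) = 86.8528 60.1387 22.7600 0.0000 0.0000
step 3: (k=3,j=0): S=79.1552, (K−S)⁺=74.6148, hold=70.4078 ⇒ V=74.6148 exercise | (k=3,j=1): S=110.7549, (K−S)⁺=43.0151, hold=38.8082 ⇒ V=43.0151 exercise | (k=3,j=2): S=154.9694, (K−S)⁺=0.0000, hold=10.1509 ⇒ V=10.1509 continue | (k=3,j=3): S=216.8350, (K−S)⁺=0.0000, hold=0.0000 ⇒ V=0.0000 continue  boundary S*=110.7549
step 2: (k=2,j=0): S=93.6313, (K−S)⁺=60.1387, hold=55.9317 ⇒ V=60.1387 exercise | (k=2,j=1): S=131.0100, (K−S)⁺=22.7600, hold=24.5306 ⇒ V=24.5306 continue | (k=2,j=2): S=183.3107, (K−S)⁺=0.0000, hold=4.5273 ⇒ V=4.5273 continue  boundary S*=93.6313
step 1: (k=1,j=0): S=110.7549, (K−S)⁺=43.0151, hold=39.7407 ⇒ V=43.0151 exercise | (k=1,j=1): S=154.9694, (K−S)⁺=0.0000, hold=13.3249 ⇒ V=13.3249 continue  boundary S*=110.7549
step 0: (k=0,j=0): S=131.0100, (K−S)⁺=22.7600, hold=26.2022 ⇒ V=26.2022 continue  boundary S*=-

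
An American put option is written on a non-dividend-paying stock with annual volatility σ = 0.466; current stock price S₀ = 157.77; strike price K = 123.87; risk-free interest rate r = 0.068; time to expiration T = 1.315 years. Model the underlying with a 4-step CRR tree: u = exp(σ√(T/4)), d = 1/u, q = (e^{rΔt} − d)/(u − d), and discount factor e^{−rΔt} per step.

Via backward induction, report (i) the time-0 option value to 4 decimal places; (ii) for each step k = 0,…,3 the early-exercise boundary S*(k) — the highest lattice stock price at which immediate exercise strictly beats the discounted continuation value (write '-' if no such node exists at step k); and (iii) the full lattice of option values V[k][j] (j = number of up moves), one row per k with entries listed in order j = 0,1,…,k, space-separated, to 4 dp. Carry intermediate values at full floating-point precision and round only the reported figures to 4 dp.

Δt=0.32875, u=1.30629, d=0.76553, q=0.47540, disc=e^(-rΔt)=0.97789
k=4 terminal: V=max(K-S,0) → 69.6862 31.4115 0.0000 0.0000 0.0000
k=3: j=0 S=70.7796 intr=53.0904 cont=50.3520 V=53.0904[EX]; j=1 S=120.7774 intr=3.0926 cont=16.1141 V=16.1141[hold]; j=2 S=206.0930 intr=0.0000 cont=0.0000 V=0.0000[hold]; j=3 S=351.6744 intr=0.0000 cont=0.0000 V=0.0000[hold]  S*(3)=70.7796
k=2: j=0 S=92.4585 intr=31.4115 cont=34.7267 V=34.7267[hold]; j=1 S=157.7700 intr=0.0000 cont=8.2665 V=8.2665[hold]; j=2 S=269.2167 intr=0.0000 cont=0.0000 V=0.0000[hold]  S*(2)=-
k=1: j=0 S=120.7774 intr=3.0926 cont=21.6578 V=21.6578[hold]; j=1 S=206.0930 intr=0.0000 cont=4.2407 V=4.2407[hold]  S*(1)=-
k=0: j=0 S=157.7700 intr=0.0000 cont=13.0820 V=13.0820[hold]  S*(0)=-

price = 13.0820
boundary = - - - 70.7796
tree:
13.0820
21.6578 4.2407
34.7267 8.2665 0.0000
53.0904 16.1141 0.0000 0.0000
69.6862 31.4115 0.0000 0.0000 0.0000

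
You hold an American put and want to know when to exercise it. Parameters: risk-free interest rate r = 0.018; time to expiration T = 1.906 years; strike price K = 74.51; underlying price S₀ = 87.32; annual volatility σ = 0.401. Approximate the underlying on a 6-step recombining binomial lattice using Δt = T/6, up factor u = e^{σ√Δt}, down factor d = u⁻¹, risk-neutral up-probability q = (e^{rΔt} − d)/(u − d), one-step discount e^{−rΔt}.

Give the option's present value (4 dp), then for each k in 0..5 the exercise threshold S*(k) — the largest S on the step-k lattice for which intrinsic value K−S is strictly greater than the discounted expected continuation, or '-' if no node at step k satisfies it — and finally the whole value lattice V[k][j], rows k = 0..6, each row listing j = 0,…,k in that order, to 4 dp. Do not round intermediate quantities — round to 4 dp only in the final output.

Δt=0.31767  u=1.25359  d=0.79771  q=0.45632  discount=0.99430
step 6 (expiry): payoffs max(K−S,0) = 52.0101 39.1517 18.9448 0.0000 0.0000 0.0000 0.0000
step 5: (k=5,j=0): S=28.2057, (K−S)⁺=46.3043, hold=45.8795 ⇒ V=46.3043 exercise | (k=5,j=1): S=44.3249, (K−S)⁺=30.1851, hold=29.7603 ⇒ V=30.1851 exercise | (k=5,j=2): S=69.6560, (K−S)⁺=4.8540, hold=10.2413 ⇒ V=10.2413 continue | (k=5,j=3): S=109.4635, (K−S)⁺=0.0000, hold=0.0000 ⇒ V=0.0000 continue | (k=5,j=4): S=172.0205, (K−S)⁺=0.0000, hold=0.0000 ⇒ V=0.0000 continue | (k=5,j=5): S=270.3280, (K−S)⁺=0.0000, hold=0.0000 ⇒ V=0.0000 continue  boundary S*=44.3249
step 4: (k=4,j=0): S=35.3583, (K−S)⁺=39.1517, hold=38.7268 ⇒ V=39.1517 exercise | (k=4,j=1): S=55.5652, (K−S)⁺=18.9448, hold=20.9642 ⇒ V=20.9642 continue | (k=4,j=2): S=87.3200, (K−S)⁺=0.0000, hold=5.5363 ⇒ V=5.5363 continue | (k=4,j=3): S=137.2223, (K−S)⁺=0.0000, hold=0.0000 ⇒ V=0.0000 continue | (k=4,j=4): S=215.6431, (K−S)⁺=0.0000, hold=0.0000 ⇒ V=0.0000 continue  boundary S*=35.3583
step 3: (k=3,j=0): S=44.3249, (K−S)⁺=30.1851, hold=30.6766 ⇒ V=30.6766 continue | (k=3,j=1): S=69.6560, (K−S)⁺=4.8540, hold=13.8448 ⇒ V=13.8448 continue | (k=3,j=2): S=109.4635, (K−S)⁺=0.0000, hold=2.9928 ⇒ V=2.9928 continue | (k=3,j=3): S=172.0205, (K−S)⁺=0.0000, hold=0.0000 ⇒ V=0.0000 continue  boundary S*=-
step 2: (k=2,j=0): S=55.5652, (K−S)⁺=18.9448, hold=22.8649 ⇒ V=22.8649 continue | (k=2,j=1): S=87.3200, (K−S)⁺=0.0000, hold=8.8422 ⇒ V=8.8422 continue | (k=2,j=2): S=137.2223, (K−S)⁺=0.0000, hold=1.6179 ⇒ V=1.6179 continue  boundary S*=-
step 1: (k=1,j=0): S=69.6560, (K−S)⁺=4.8540, hold=16.3722 ⇒ V=16.3722 continue | (k=1,j=1): S=109.4635, (K−S)⁺=0.0000, hold=5.5140 ⇒ V=5.5140 continue  boundary S*=-
step 0: (k=0,j=0): S=87.3200, (K−S)⁺=0.0000, hold=11.3524 ⇒ V=11.3524 continue  boundary S*=-

price = 11.3524
boundary = - - - - 35.3583 44.3249
tree:
11.3524
16.3722 5.5140
22.8649 8.8422 1.6179
30.6766 13.8448 2.9928 0.0000
39.1517 20.9642 5.5363 0.0000 0.0000
46.3043 30.1851 10.2413 0.0000 0.0000 0.0000
52.0101 39.1517 18.9448 0.0000 0.0000 0.0000 0.0000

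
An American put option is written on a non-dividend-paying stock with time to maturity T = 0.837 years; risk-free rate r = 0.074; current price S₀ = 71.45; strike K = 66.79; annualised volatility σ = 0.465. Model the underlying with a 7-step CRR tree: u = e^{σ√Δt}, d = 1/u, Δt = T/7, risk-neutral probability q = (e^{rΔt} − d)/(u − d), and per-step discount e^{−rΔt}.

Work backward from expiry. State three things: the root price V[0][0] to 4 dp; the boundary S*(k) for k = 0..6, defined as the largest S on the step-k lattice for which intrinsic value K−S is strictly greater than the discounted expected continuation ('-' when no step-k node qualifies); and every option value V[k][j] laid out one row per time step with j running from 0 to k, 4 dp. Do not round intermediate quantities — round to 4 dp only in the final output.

price = 8.1137
boundary = - - - 44.1070 37.5558 44.1070 51.8011
tree:
8.1137
11.8165 4.3676
16.6795 6.9176 1.7654
22.6830 10.6700 3.0974 0.3967
29.2342 15.9098 5.3540 0.7807 0.0000
34.8125 22.6830 9.0766 1.5366 0.0000 0.0000
39.5621 29.2342 14.9889 3.0244 0.0000 0.0000 0.0000
43.6063 34.8125 22.6830 5.9526 0.0000 0.0000 0.0000 0.0000

Δt=0.11957  u=1.17444  d=0.85147  q=0.48741  discount=0.99119
step 7 (expiry): payoffs max(K−S,0) = 43.6063 34.8125 22.6830 5.9526 0.0000 0.0000 0.0000 0.0000
step 6: (k=6,j=0): S=27.2279, (K−S)⁺=39.5621, hold=38.9738 ⇒ V=39.5621 exercise | (k=6,j=1): S=37.5558, (K−S)⁺=29.2342, hold=28.6459 ⇒ V=29.2342 exercise | (k=6,j=2): S=51.8011, (K−S)⁺=14.9889, hold=14.4005 ⇒ V=14.9889 exercise | (k=6,j=3): S=71.4500, (K−S)⁺=0.0000, hold=3.0244 ⇒ V=3.0244 continue | (k=6,j=4): S=98.5519, (K−S)⁺=0.0000, hold=0.0000 ⇒ V=0.0000 continue | (k=6,j=5): S=135.9340, (K−S)⁺=0.0000, hold=0.0000 ⇒ V=0.0000 continue | (k=6,j=6): S=187.4955, (K−S)⁺=0.0000, hold=0.0000 ⇒ V=0.0000 continue  boundary S*=51.8011
step 5: (k=5,j=0): S=31.9775, (K−S)⁺=34.8125, hold=34.2241 ⇒ V=34.8125 exercise | (k=5,j=1): S=44.1070, (K−S)⁺=22.6830, hold=22.0946 ⇒ V=22.6830 exercise | (k=5,j=2): S=60.8374, (K−S)⁺=5.9526, hold=9.0766 ⇒ V=9.0766 continue | (k=5,j=3): S=83.9139, (K−S)⁺=0.0000, hold=1.5366 ⇒ V=1.5366 continue | (k=5,j=4): S=115.7435, (K−S)⁺=0.0000, hold=0.0000 ⇒ V=0.0000 continue | (k=5,j=5): S=159.6465, (K−S)⁺=0.0000, hold=0.0000 ⇒ V=0.0000 continue  boundary S*=44.1070
step 4: (k=4,j=0): S=37.5558, (K−S)⁺=29.2342, hold=28.6459 ⇒ V=29.2342 exercise | (k=4,j=1): S=51.8011, (K−S)⁺=14.9889, hold=15.9098 ⇒ V=15.9098 continue | (k=4,j=2): S=71.4500, (K−S)⁺=0.0000, hold=5.3540 ⇒ V=5.3540 continue | (k=4,j=3): S=98.5519, (K−S)⁺=0.0000, hold=0.7807 ⇒ V=0.7807 continue | (k=4,j=4): S=135.9340, (K−S)⁺=0.0000, hold=0.0000 ⇒ V=0.0000 continue  boundary S*=37.5558
step 3: (k=3,j=0): S=44.1070, (K−S)⁺=22.6830, hold=22.5395 ⇒ V=22.6830 exercise | (k=3,j=1): S=60.8374, (K−S)⁺=5.9526, hold=10.6700 ⇒ V=10.6700 continue | (k=3,j=2): S=83.9139, (K−S)⁺=0.0000, hold=3.0974 ⇒ V=3.0974 continue | (k=3,j=3): S=115.7435, (K−S)⁺=0.0000, hold=0.3967 ⇒ V=0.3967 continue  boundary S*=44.1070
step 2: (k=2,j=0): S=51.8011, (K−S)⁺=14.9889, hold=16.6795 ⇒ V=16.6795 continue | (k=2,j=1): S=71.4500, (K−S)⁺=0.0000, hold=6.9176 ⇒ V=6.9176 continue | (k=2,j=2): S=98.5519, (K−S)⁺=0.0000, hold=1.7654 ⇒ V=1.7654 continue  boundary S*=-
step 1: (k=1,j=0): S=60.8374, (K−S)⁺=5.9526, hold=11.8165 ⇒ V=11.8165 continue | (k=1,j=1): S=83.9139, (K−S)⁺=0.0000, hold=4.3676 ⇒ V=4.3676 continue  boundary S*=-
step 0: (k=0,j=0): S=71.4500, (K−S)⁺=0.0000, hold=8.1137 ⇒ V=8.1137 continue  boundary S*=-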